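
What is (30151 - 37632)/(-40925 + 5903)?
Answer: 7481/35022 ≈ 0.21361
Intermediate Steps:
(30151 - 37632)/(-40925 + 5903) = -7481/(-35022) = -7481*(-1/35022) = 7481/35022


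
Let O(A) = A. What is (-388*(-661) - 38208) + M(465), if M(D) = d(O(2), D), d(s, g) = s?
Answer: 218262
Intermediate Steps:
M(D) = 2
(-388*(-661) - 38208) + M(465) = (-388*(-661) - 38208) + 2 = (256468 - 38208) + 2 = 218260 + 2 = 218262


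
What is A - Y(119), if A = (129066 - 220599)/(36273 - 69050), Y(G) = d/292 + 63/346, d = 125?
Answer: 49501309/22681684 ≈ 2.1824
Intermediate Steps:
Y(G) = 30823/50516 (Y(G) = 125/292 + 63/346 = 30823/50516)
A = 91533/32777 (A = -91533/(-32777) = -91533*(-1/32777) = 91533/32777 ≈ 2.7926)
A - Y(119) = 91533/32777 - 1*30823/50516 = 91533/32777 - 30823/50516 = 49501309/22681684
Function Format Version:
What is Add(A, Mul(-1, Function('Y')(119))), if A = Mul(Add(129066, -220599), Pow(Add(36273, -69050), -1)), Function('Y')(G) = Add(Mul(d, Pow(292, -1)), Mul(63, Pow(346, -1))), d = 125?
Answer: Rational(49501309, 22681684) ≈ 2.1824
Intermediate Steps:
Function('Y')(G) = Rational(30823, 50516) (Function('Y')(G) = Add(Mul(125, Pow(292, -1)), Mul(63, Pow(346, -1))) = Add(Mul(125, Rational(1, 292)), Mul(63, Rational(1, 346))) = Add(Rational(125, 292), Rational(63, 346)) = Rational(30823, 50516))
A = Rational(91533, 32777) (A = Mul(-91533, Pow(-32777, -1)) = Mul(-91533, Rational(-1, 32777)) = Rational(91533, 32777) ≈ 2.7926)
Add(A, Mul(-1, Function('Y')(119))) = Add(Rational(91533, 32777), Mul(-1, Rational(30823, 50516))) = Add(Rational(91533, 32777), Rational(-30823, 50516)) = Rational(49501309, 22681684)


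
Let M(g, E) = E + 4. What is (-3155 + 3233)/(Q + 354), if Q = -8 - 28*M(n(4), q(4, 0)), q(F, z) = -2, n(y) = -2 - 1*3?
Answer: 39/145 ≈ 0.26897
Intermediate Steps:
n(y) = -5 (n(y) = -2 - 3 = -5)
M(g, E) = 4 + E
Q = -64 (Q = -8 - 28*(4 - 2) = -8 - 28*2 = -8 - 56 = -64)
(-3155 + 3233)/(Q + 354) = (-3155 + 3233)/(-64 + 354) = 78/290 = 78*(1/290) = 39/145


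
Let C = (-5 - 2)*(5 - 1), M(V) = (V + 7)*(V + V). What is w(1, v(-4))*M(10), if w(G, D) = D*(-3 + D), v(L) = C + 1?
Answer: 275400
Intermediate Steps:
M(V) = 2*V*(7 + V) (M(V) = (7 + V)*(2*V) = 2*V*(7 + V))
C = -28 (C = -7*4 = -28)
v(L) = -27 (v(L) = -28 + 1 = -27)
w(1, v(-4))*M(10) = (-27*(-3 - 27))*(2*10*(7 + 10)) = (-27*(-30))*(2*10*17) = 810*340 = 275400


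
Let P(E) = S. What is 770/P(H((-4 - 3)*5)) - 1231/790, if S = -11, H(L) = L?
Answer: -56531/790 ≈ -71.558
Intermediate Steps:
P(E) = -11
770/P(H((-4 - 3)*5)) - 1231/790 = 770/(-11) - 1231/790 = 770*(-1/11) - 1231*1/790 = -70 - 1231/790 = -56531/790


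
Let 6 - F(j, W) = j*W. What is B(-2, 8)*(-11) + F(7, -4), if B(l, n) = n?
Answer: -54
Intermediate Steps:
F(j, W) = 6 - W*j (F(j, W) = 6 - j*W = 6 - W*j)
B(-2, 8)*(-11) + F(7, -4) = 8*(-11) + (6 - 1*(-4)*7) = -88 + (6 + 28) = -88 + 34 = -54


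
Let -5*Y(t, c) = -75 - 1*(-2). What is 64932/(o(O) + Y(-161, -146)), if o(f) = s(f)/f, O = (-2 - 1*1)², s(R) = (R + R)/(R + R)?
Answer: 1460970/331 ≈ 4413.8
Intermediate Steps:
Y(t, c) = 73/5 (Y(t, c) = -(-75 - 1*(-2))/5 = -(-75 + 2)/5 = -⅕*(-73) = 73/5)
s(R) = 1 (s(R) = (2*R)/((2*R)) = (2*R)*(1/(2*R)) = 1)
O = 9 (O = (-2 - 1)² = (-3)² = 9)
o(f) = 1/f
64932/(o(O) + Y(-161, -146)) = 64932/(1/9 + 73/5) = 64932/(⅑ + 73/5) = 64932/(662/45) = 64932*(45/662) = 1460970/331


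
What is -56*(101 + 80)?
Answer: -10136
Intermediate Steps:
-56*(101 + 80) = -56*181 = -10136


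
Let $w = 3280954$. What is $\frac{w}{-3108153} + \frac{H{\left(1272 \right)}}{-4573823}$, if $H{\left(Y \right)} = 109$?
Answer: $- \frac{15006841655819}{14216141678919} \approx -1.0556$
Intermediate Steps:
$\frac{w}{-3108153} + \frac{H{\left(1272 \right)}}{-4573823} = \frac{3280954}{-3108153} + \frac{109}{-4573823} = 3280954 \left(- \frac{1}{3108153}\right) + 109 \left(- \frac{1}{4573823}\right) = - \frac{3280954}{3108153} - \frac{109}{4573823} = - \frac{15006841655819}{14216141678919}$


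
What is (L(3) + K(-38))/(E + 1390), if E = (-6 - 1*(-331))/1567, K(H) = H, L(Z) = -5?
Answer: -67381/2178455 ≈ -0.030931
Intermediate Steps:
E = 325/1567 (E = (-6 + 331)*(1/1567) = 325*(1/1567) = 325/1567 ≈ 0.20740)
(L(3) + K(-38))/(E + 1390) = (-5 - 38)/(325/1567 + 1390) = -43/2178455/1567 = -43*1567/2178455 = -67381/2178455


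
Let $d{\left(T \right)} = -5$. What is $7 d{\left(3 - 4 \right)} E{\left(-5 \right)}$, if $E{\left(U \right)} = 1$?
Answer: $-35$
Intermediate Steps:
$7 d{\left(3 - 4 \right)} E{\left(-5 \right)} = 7 \left(-5\right) 1 = \left(-35\right) 1 = -35$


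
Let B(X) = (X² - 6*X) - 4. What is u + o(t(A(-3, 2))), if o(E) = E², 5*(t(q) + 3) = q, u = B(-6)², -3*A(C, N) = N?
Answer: 1042609/225 ≈ 4633.8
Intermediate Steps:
B(X) = -4 + X² - 6*X
A(C, N) = -N/3
u = 4624 (u = (-4 + (-6)² - 6*(-6))² = (-4 + 36 + 36)² = 68² = 4624)
t(q) = -3 + q/5
u + o(t(A(-3, 2))) = 4624 + (-3 + (-⅓*2)/5)² = 4624 + (-3 + (⅕)*(-⅔))² = 4624 + (-3 - 2/15)² = 4624 + (-47/15)² = 4624 + 2209/225 = 1042609/225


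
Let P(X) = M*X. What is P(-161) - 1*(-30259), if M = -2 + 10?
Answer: 28971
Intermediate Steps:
M = 8
P(X) = 8*X
P(-161) - 1*(-30259) = 8*(-161) - 1*(-30259) = -1288 + 30259 = 28971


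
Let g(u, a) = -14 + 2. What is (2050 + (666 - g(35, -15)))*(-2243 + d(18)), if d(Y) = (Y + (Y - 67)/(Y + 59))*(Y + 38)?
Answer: -3466296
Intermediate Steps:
d(Y) = (38 + Y)*(Y + (-67 + Y)/(59 + Y)) (d(Y) = (Y + (-67 + Y)/(59 + Y))*(38 + Y) = (38 + Y)*(Y + (-67 + Y)/(59 + Y)))
g(u, a) = -12
(2050 + (666 - g(35, -15)))*(-2243 + d(18)) = (2050 + (666 - 1*(-12)))*(-2243 + (-2546 + 18³ + 98*18² + 2213*18)/(59 + 18)) = (2050 + (666 + 12))*(-2243 + (-2546 + 5832 + 98*324 + 39834)/77) = (2050 + 678)*(-2243 + (-2546 + 5832 + 31752 + 39834)/77) = 2728*(-2243 + (1/77)*74872) = 2728*(-2243 + 10696/11) = 2728*(-13977/11) = -3466296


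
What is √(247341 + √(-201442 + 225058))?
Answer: √(247341 + 24*√41) ≈ 497.49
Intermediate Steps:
√(247341 + √(-201442 + 225058)) = √(247341 + √23616) = √(247341 + 24*√41)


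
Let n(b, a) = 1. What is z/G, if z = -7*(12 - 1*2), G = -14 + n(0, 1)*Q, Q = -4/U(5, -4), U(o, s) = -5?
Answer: 175/33 ≈ 5.3030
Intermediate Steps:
Q = ⅘ (Q = -4/(-5) = -4*(-⅕) = ⅘ ≈ 0.80000)
G = -66/5 (G = -14 + 1*(⅘) = -14 + ⅘ = -66/5 ≈ -13.200)
z = -70 (z = -7*(12 - 2) = -7*10 = -70)
z/G = -70/(-66/5) = -70*(-5/66) = 175/33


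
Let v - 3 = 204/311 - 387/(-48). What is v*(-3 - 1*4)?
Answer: -408177/4976 ≈ -82.029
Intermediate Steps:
v = 58311/4976 (v = 3 + (204/311 - 387/(-48)) = 3 + (204*(1/311) - 387*(-1/48)) = 3 + (204/311 + 129/16) = 3 + 43383/4976 = 58311/4976 ≈ 11.718)
v*(-3 - 1*4) = 58311*(-3 - 1*4)/4976 = 58311*(-3 - 4)/4976 = (58311/4976)*(-7) = -408177/4976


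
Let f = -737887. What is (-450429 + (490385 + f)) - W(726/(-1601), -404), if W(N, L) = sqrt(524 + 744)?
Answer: -697931 - 2*sqrt(317) ≈ -6.9797e+5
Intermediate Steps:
W(N, L) = 2*sqrt(317) (W(N, L) = sqrt(1268) = 2*sqrt(317))
(-450429 + (490385 + f)) - W(726/(-1601), -404) = (-450429 + (490385 - 737887)) - 2*sqrt(317) = (-450429 - 247502) - 2*sqrt(317) = -697931 - 2*sqrt(317)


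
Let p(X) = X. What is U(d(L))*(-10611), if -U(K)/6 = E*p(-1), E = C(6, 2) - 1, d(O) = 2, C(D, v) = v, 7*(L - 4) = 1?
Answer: -63666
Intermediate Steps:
L = 29/7 (L = 4 + (⅐)*1 = 4 + ⅐ = 29/7 ≈ 4.1429)
E = 1 (E = 2 - 1 = 1)
U(K) = 6 (U(K) = -6*(-1) = 6)
U(d(L))*(-10611) = 6*(-10611) = -63666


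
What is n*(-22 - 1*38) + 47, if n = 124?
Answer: -7393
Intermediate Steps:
n*(-22 - 1*38) + 47 = 124*(-22 - 1*38) + 47 = 124*(-22 - 38) + 47 = 124*(-60) + 47 = -7440 + 47 = -7393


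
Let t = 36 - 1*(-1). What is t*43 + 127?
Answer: 1718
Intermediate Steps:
t = 37 (t = 36 + 1 = 37)
t*43 + 127 = 37*43 + 127 = 1591 + 127 = 1718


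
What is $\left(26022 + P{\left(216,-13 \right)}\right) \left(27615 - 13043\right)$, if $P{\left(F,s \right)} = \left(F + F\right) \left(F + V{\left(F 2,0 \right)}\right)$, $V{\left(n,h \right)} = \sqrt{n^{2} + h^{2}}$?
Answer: $4458419976$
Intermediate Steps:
$V{\left(n,h \right)} = \sqrt{h^{2} + n^{2}}$
$P{\left(F,s \right)} = 2 F \left(F + 2 \sqrt{F^{2}}\right)$ ($P{\left(F,s \right)} = \left(F + F\right) \left(F + \sqrt{0^{2} + \left(F 2\right)^{2}}\right) = 2 F \left(F + \sqrt{0 + \left(2 F\right)^{2}}\right) = 2 F \left(F + \sqrt{0 + 4 F^{2}}\right) = 2 F \left(F + \sqrt{4 F^{2}}\right) = 2 F \left(F + 2 \sqrt{F^{2}}\right)$)
$\left(26022 + P{\left(216,-13 \right)}\right) \left(27615 - 13043\right) = \left(26022 + 2 \cdot 216 \left(216 + 2 \sqrt{216^{2}}\right)\right) \left(27615 - 13043\right) = \left(26022 + 2 \cdot 216 \left(216 + 2 \sqrt{46656}\right)\right) 14572 = \left(26022 + 2 \cdot 216 \left(216 + 2 \cdot 216\right)\right) 14572 = \left(26022 + 2 \cdot 216 \left(216 + 432\right)\right) 14572 = \left(26022 + 2 \cdot 216 \cdot 648\right) 14572 = \left(26022 + 279936\right) 14572 = 305958 \cdot 14572 = 4458419976$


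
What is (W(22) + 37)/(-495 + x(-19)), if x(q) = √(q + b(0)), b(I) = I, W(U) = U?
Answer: -29205/245044 - 59*I*√19/245044 ≈ -0.11918 - 0.0010495*I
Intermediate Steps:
x(q) = √q (x(q) = √(q + 0) = √q)
(W(22) + 37)/(-495 + x(-19)) = (22 + 37)/(-495 + √(-19)) = 59/(-495 + I*√19)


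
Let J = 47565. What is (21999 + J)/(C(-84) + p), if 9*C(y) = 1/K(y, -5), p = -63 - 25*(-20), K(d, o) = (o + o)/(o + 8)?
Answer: 2086920/13109 ≈ 159.20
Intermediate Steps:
K(d, o) = 2*o/(8 + o) (K(d, o) = (2*o)/(8 + o) = 2*o/(8 + o))
p = 437 (p = -63 + 500 = 437)
C(y) = -1/30 (C(y) = 1/(9*((2*(-5)/(8 - 5)))) = 1/(9*((2*(-5)/3))) = 1/(9*((2*(-5)*(⅓)))) = 1/(9*(-10/3)) = (⅑)*(-3/10) = -1/30)
(21999 + J)/(C(-84) + p) = (21999 + 47565)/(-1/30 + 437) = 69564/(13109/30) = 69564*(30/13109) = 2086920/13109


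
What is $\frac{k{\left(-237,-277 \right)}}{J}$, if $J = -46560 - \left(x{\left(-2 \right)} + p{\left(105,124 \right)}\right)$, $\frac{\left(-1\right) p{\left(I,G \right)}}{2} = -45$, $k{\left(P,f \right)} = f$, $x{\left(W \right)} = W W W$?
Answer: $\frac{277}{46642} \approx 0.0059389$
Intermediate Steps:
$x{\left(W \right)} = W^{3}$ ($x{\left(W \right)} = W^{2} W = W^{3}$)
$p{\left(I,G \right)} = 90$ ($p{\left(I,G \right)} = \left(-2\right) \left(-45\right) = 90$)
$J = -46642$ ($J = -46560 - \left(\left(-2\right)^{3} + 90\right) = -46560 - \left(-8 + 90\right) = -46560 - 82 = -46642$)
$\frac{k{\left(-237,-277 \right)}}{J} = - \frac{277}{-46642} = \left(-277\right) \left(- \frac{1}{46642}\right) = \frac{277}{46642}$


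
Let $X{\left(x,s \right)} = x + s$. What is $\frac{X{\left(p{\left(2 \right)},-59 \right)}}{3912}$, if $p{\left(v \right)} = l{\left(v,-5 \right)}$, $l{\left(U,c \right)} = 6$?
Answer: $- \frac{53}{3912} \approx -0.013548$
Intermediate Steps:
$p{\left(v \right)} = 6$
$X{\left(x,s \right)} = s + x$
$\frac{X{\left(p{\left(2 \right)},-59 \right)}}{3912} = \frac{-59 + 6}{3912} = \left(-53\right) \frac{1}{3912} = - \frac{53}{3912}$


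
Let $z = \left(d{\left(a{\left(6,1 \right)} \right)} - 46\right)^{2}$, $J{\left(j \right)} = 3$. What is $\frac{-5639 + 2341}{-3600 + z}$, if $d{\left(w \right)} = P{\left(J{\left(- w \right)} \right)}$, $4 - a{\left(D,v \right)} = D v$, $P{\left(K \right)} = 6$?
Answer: $\frac{1649}{1000} \approx 1.649$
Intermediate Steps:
$a{\left(D,v \right)} = 4 - D v$
$d{\left(w \right)} = 6$
$z = 1600$ ($z = \left(6 - 46\right)^{2} = \left(-40\right)^{2} = 1600$)
$\frac{-5639 + 2341}{-3600 + z} = \frac{-5639 + 2341}{-3600 + 1600} = - \frac{3298}{-2000} = \left(-3298\right) \left(- \frac{1}{2000}\right) = \frac{1649}{1000}$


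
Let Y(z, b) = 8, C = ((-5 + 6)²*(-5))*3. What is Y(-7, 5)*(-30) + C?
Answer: -255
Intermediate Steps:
C = -15 (C = (1²*(-5))*3 = (1*(-5))*3 = -5*3 = -15)
Y(-7, 5)*(-30) + C = 8*(-30) - 15 = -240 - 15 = -255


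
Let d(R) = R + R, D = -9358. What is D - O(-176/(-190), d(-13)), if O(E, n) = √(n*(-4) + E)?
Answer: -9358 - 4*√59185/95 ≈ -9368.3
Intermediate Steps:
d(R) = 2*R
O(E, n) = √(E - 4*n) (O(E, n) = √(-4*n + E) = √(E - 4*n))
D - O(-176/(-190), d(-13)) = -9358 - √(-176/(-190) - 8*(-13)) = -9358 - √(-176*(-1/190) - 4*(-26)) = -9358 - √(88/95 + 104) = -9358 - √(9968/95) = -9358 - 4*√59185/95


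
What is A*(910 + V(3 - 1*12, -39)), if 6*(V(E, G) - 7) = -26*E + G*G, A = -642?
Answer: -776499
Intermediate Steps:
V(E, G) = 7 - 13*E/3 + G**2/6 (V(E, G) = 7 + (-26*E + G*G)/6 = 7 + (-26*E + G**2)/6 = 7 + (G**2 - 26*E)/6 = 7 + (-13*E/3 + G**2/6) = 7 - 13*E/3 + G**2/6)
A*(910 + V(3 - 1*12, -39)) = -642*(910 + (7 - 13*(3 - 1*12)/3 + (1/6)*(-39)**2)) = -642*(910 + (7 - 13*(3 - 12)/3 + (1/6)*1521)) = -642*(910 + (7 - 13/3*(-9) + 507/2)) = -642*(910 + (7 + 39 + 507/2)) = -642*(910 + 599/2) = -642*2419/2 = -776499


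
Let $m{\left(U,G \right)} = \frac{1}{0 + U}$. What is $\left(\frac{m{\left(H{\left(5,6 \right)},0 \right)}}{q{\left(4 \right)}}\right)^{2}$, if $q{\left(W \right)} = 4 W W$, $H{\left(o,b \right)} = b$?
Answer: $\frac{1}{147456} \approx 6.7817 \cdot 10^{-6}$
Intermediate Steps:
$q{\left(W \right)} = 4 W^{2}$
$m{\left(U,G \right)} = \frac{1}{U}$
$\left(\frac{m{\left(H{\left(5,6 \right)},0 \right)}}{q{\left(4 \right)}}\right)^{2} = \left(\frac{1}{6 \cdot 4 \cdot 4^{2}}\right)^{2} = \left(\frac{1}{6 \cdot 4 \cdot 16}\right)^{2} = \left(\frac{1}{6 \cdot 64}\right)^{2} = \left(\frac{1}{6} \cdot \frac{1}{64}\right)^{2} = \left(\frac{1}{384}\right)^{2} = \frac{1}{147456}$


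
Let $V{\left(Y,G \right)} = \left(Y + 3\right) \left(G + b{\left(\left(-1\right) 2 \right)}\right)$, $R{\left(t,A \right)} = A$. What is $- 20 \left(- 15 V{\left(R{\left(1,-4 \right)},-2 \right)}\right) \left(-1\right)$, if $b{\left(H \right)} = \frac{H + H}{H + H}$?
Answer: $-300$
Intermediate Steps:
$b{\left(H \right)} = 1$ ($b{\left(H \right)} = \frac{2 H}{2 H} = 2 H \frac{1}{2 H} = 1$)
$V{\left(Y,G \right)} = \left(1 + G\right) \left(3 + Y\right)$ ($V{\left(Y,G \right)} = \left(Y + 3\right) \left(G + 1\right) = \left(3 + Y\right) \left(1 + G\right) = \left(1 + G\right) \left(3 + Y\right)$)
$- 20 \left(- 15 V{\left(R{\left(1,-4 \right)},-2 \right)}\right) \left(-1\right) = - 20 \left(- 15 \left(3 - 4 + 3 \left(-2\right) - -8\right)\right) \left(-1\right) = - 20 \left(- 15 \left(3 - 4 - 6 + 8\right)\right) \left(-1\right) = - 20 \left(\left(-15\right) 1\right) \left(-1\right) = \left(-20\right) \left(-15\right) \left(-1\right) = 300 \left(-1\right) = -300$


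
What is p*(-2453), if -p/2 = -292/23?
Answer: -1432552/23 ≈ -62285.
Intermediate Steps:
p = 584/23 (p = -(-584)/23 = -2*(-292/23) = 584/23 ≈ 25.391)
p*(-2453) = (584/23)*(-2453) = -1432552/23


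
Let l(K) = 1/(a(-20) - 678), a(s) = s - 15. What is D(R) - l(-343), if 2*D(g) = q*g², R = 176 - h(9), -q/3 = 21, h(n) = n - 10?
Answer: -1407267349/1426 ≈ -9.8686e+5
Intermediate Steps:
h(n) = -10 + n
a(s) = -15 + s
q = -63 (q = -3*21 = -63)
R = 177 (R = 176 - (-10 + 9) = 176 - 1*(-1) = 176 + 1 = 177)
l(K) = -1/713 (l(K) = 1/((-15 - 20) - 678) = 1/(-35 - 678) = 1/(-713) = -1/713)
D(g) = -63*g²/2 (D(g) = (-63*g²)/2 = -63*g²/2)
D(R) - l(-343) = -63/2*177² - 1*(-1/713) = -63/2*31329 + 1/713 = -1973727/2 + 1/713 = -1407267349/1426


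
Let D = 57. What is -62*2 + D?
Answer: -67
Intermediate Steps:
-62*2 + D = -62*2 + 57 = -124 + 57 = -67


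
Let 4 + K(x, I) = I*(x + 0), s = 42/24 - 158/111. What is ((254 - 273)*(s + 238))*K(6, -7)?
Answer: 46242029/222 ≈ 2.0830e+5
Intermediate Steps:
s = 145/444 (s = 42*(1/24) - 158*1/111 = 7/4 - 158/111 = 145/444 ≈ 0.32658)
K(x, I) = -4 + I*x (K(x, I) = -4 + I*(x + 0) = -4 + I*x)
((254 - 273)*(s + 238))*K(6, -7) = ((254 - 273)*(145/444 + 238))*(-4 - 7*6) = (-19*105817/444)*(-4 - 42) = -2010523/444*(-46) = 46242029/222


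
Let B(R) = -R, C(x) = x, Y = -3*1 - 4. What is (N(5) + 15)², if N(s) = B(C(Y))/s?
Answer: 6724/25 ≈ 268.96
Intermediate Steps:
Y = -7 (Y = -3 - 4 = -7)
N(s) = 7/s (N(s) = (-1*(-7))/s = 7/s)
(N(5) + 15)² = (7/5 + 15)² = (82/5)² = 6724/25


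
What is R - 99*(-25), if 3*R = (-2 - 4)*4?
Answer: 2467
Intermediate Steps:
R = -8 (R = ((-2 - 4)*4)/3 = (-6*4)/3 = (1/3)*(-24) = -8)
R - 99*(-25) = -8 - 99*(-25) = -8 + 2475 = 2467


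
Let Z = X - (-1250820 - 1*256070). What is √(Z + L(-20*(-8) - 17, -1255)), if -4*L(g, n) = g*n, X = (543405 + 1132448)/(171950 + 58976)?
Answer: √82750609309022103/230926 ≈ 1245.7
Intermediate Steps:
X = 1675853/230926 ≈ 7.2571
Z = 347981755993/230926 (Z = 1675853/230926 - (-1250820 - 1*256070) = 1675853/230926 - (-1250820 - 256070) = 1675853/230926 - 1*(-1506890) = 1675853/230926 + 1506890 = 347981755993/230926 ≈ 1.5069e+6)
L(g, n) = -g*n/4
√(Z + L(-20*(-8) - 17, -1255)) = √(347981755993/230926 - ¼*(-20*(-8) - 17)*(-1255)) = √(347981755993/230926 - ¼*(160 - 17)*(-1255)) = √(347981755993/230926 - ¼*143*(-1255)) = √(347981755993/230926 + 179465/4) = √(716685079281/461852) = √82750609309022103/230926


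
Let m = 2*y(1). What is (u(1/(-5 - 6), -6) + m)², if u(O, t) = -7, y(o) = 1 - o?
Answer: 49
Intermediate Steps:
m = 0 (m = 2*(1 - 1*1) = 2*(1 - 1) = 2*0 = 0)
(u(1/(-5 - 6), -6) + m)² = (-7 + 0)² = (-7)² = 49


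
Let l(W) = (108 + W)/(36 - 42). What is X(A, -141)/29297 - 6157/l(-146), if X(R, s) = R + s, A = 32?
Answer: -541146958/556643 ≈ -972.16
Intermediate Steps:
l(W) = -18 - W/6 (l(W) = (108 + W)/(-6) = (108 + W)*(-1/6) = -18 - W/6)
X(A, -141)/29297 - 6157/l(-146) = (32 - 141)/29297 - 6157/(-18 - 1/6*(-146)) = -109*1/29297 - 6157/(-18 + 73/3) = -109/29297 - 6157/19/3 = -109/29297 - 6157*3/19 = -109/29297 - 18471/19 = -541146958/556643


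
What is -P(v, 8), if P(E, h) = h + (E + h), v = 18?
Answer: -34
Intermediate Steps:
P(E, h) = E + 2*h
-P(v, 8) = -(18 + 2*8) = -(18 + 16) = -1*34 = -34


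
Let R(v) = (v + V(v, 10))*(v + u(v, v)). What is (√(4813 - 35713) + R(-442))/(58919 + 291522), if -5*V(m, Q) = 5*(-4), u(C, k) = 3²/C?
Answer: 42786687/77447461 + 10*I*√309/350441 ≈ 0.55246 + 0.00050161*I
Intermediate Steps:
u(C, k) = 9/C
V(m, Q) = 4 (V(m, Q) = -(-4) = -⅕*(-20) = 4)
R(v) = (4 + v)*(v + 9/v) (R(v) = (v + 4)*(v + 9/v) = (4 + v)*(v + 9/v))
(√(4813 - 35713) + R(-442))/(58919 + 291522) = (√(4813 - 35713) + (9 + (-442)² + 4*(-442) + 36/(-442)))/(58919 + 291522) = (√(-30900) + (9 + 195364 - 1768 + 36*(-1/442)))/350441 = (10*I*√309 + (9 + 195364 - 1768 - 18/221))*(1/350441) = (10*I*√309 + 42786687/221)*(1/350441) = (42786687/221 + 10*I*√309)*(1/350441) = 42786687/77447461 + 10*I*√309/350441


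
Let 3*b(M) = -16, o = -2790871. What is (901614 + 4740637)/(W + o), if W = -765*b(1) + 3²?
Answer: -5642251/2786782 ≈ -2.0246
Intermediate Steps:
b(M) = -16/3 (b(M) = (⅓)*(-16) = -16/3)
W = 4089 (W = -765*(-16/3) + 3² = 4080 + 9 = 4089)
(901614 + 4740637)/(W + o) = (901614 + 4740637)/(4089 - 2790871) = 5642251/(-2786782) = 5642251*(-1/2786782) = -5642251/2786782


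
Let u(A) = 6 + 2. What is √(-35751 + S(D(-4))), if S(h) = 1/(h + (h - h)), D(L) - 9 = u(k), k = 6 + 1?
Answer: I*√10332022/17 ≈ 189.08*I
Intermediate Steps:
k = 7
u(A) = 8
D(L) = 17 (D(L) = 9 + 8 = 17)
S(h) = 1/h (S(h) = 1/(h + 0) = 1/h)
√(-35751 + S(D(-4))) = √(-35751 + 1/17) = √(-607766/17) = I*√10332022/17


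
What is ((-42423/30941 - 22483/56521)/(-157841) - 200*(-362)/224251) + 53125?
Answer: 3288516137274829719216661/61901104031130801751 ≈ 53125.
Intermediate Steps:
((-42423/30941 - 22483/56521)/(-157841) - 200*(-362)/224251) + 53125 = ((-42423*1/30941 - 22483*1/56521)*(-1/157841) + 72400*(1/224251)) + 53125 = ((-42423/30941 - 22483/56521)*(-1/157841) + 72400/224251) + 53125 = (-3093436886/1748816261*(-1/157841) + 72400/224251) + 53125 = (3093436886/276034907452501 + 72400/224251) + 53125 = 19985621005876194786/61901104031130801751 + 53125 = 3288516137274829719216661/61901104031130801751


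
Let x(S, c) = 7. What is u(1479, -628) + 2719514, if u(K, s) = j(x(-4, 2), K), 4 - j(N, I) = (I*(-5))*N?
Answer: 2771283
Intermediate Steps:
j(N, I) = 4 + 5*I*N (j(N, I) = 4 - I*(-5)*N = 4 - (-5*I)*N = 4 - (-5)*I*N = 4 + 5*I*N)
u(K, s) = 4 + 35*K (u(K, s) = 4 + 5*K*7 = 4 + 35*K)
u(1479, -628) + 2719514 = (4 + 35*1479) + 2719514 = (4 + 51765) + 2719514 = 51769 + 2719514 = 2771283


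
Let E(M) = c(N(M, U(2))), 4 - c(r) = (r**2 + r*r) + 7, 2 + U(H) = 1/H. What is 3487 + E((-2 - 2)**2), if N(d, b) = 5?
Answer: 3434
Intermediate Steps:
U(H) = -2 + 1/H
c(r) = -3 - 2*r**2 (c(r) = 4 - ((r**2 + r*r) + 7) = 4 - ((r**2 + r**2) + 7) = 4 - (2*r**2 + 7) = 4 - (7 + 2*r**2) = 4 + (-7 - 2*r**2) = -3 - 2*r**2)
E(M) = -53 (E(M) = -3 - 2*5**2 = -3 - 2*25 = -3 - 50 = -53)
3487 + E((-2 - 2)**2) = 3487 - 53 = 3434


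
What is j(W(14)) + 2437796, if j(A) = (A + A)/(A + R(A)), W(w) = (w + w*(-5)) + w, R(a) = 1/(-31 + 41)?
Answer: 1021437364/419 ≈ 2.4378e+6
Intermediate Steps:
R(a) = ⅒ (R(a) = 1/10 = ⅒)
W(w) = -3*w (W(w) = (w - 5*w) + w = -4*w + w = -3*w)
j(A) = 2*A/(⅒ + A) (j(A) = (A + A)/(A + ⅒) = (2*A)/(⅒ + A) = 2*A/(⅒ + A))
j(W(14)) + 2437796 = 20*(-3*14)/(1 + 10*(-3*14)) + 2437796 = 20*(-42)/(1 + 10*(-42)) + 2437796 = 20*(-42)/(1 - 420) + 2437796 = 20*(-42)/(-419) + 2437796 = 20*(-42)*(-1/419) + 2437796 = 840/419 + 2437796 = 1021437364/419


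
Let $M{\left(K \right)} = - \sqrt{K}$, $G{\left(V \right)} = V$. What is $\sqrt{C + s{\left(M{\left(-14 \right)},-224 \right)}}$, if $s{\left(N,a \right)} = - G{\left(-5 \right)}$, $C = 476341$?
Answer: $\sqrt{476346} \approx 690.18$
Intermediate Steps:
$s{\left(N,a \right)} = 5$ ($s{\left(N,a \right)} = \left(-1\right) \left(-5\right) = 5$)
$\sqrt{C + s{\left(M{\left(-14 \right)},-224 \right)}} = \sqrt{476341 + 5} = \sqrt{476346}$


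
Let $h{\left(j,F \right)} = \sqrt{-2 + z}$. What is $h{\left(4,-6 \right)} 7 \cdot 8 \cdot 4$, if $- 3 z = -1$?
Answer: $\frac{224 i \sqrt{15}}{3} \approx 289.18 i$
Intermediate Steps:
$z = \frac{1}{3}$ ($z = \left(- \frac{1}{3}\right) \left(-1\right) = \frac{1}{3} \approx 0.33333$)
$h{\left(j,F \right)} = \frac{i \sqrt{15}}{3}$ ($h{\left(j,F \right)} = \sqrt{-2 + \frac{1}{3}} = \sqrt{- \frac{5}{3}} = \frac{i \sqrt{15}}{3}$)
$h{\left(4,-6 \right)} 7 \cdot 8 \cdot 4 = \frac{i \sqrt{15}}{3} \cdot 7 \cdot 8 \cdot 4 = \frac{i \sqrt{15}}{3} \cdot 56 \cdot 4 = \frac{i \sqrt{15}}{3} \cdot 224 = \frac{224 i \sqrt{15}}{3}$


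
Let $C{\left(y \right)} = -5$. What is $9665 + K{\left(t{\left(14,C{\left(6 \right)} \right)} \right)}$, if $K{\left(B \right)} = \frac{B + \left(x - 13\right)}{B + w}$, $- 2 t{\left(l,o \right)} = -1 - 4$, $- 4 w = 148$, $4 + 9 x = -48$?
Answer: $\frac{6002258}{621} \approx 9665.5$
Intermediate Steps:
$x = - \frac{52}{9}$ ($x = - \frac{4}{9} + \frac{1}{9} \left(-48\right) = - \frac{4}{9} - \frac{16}{3} = - \frac{52}{9} \approx -5.7778$)
$w = -37$ ($w = \left(- \frac{1}{4}\right) 148 = -37$)
$t{\left(l,o \right)} = \frac{5}{2}$ ($t{\left(l,o \right)} = - \frac{-1 - 4}{2} = \left(- \frac{1}{2}\right) \left(-5\right) = \frac{5}{2}$)
$K{\left(B \right)} = \frac{- \frac{169}{9} + B}{-37 + B}$ ($K{\left(B \right)} = \frac{B - \frac{169}{9}}{B - 37} = \frac{B - \frac{169}{9}}{-37 + B} = \frac{- \frac{169}{9} + B}{-37 + B}$)
$9665 + K{\left(t{\left(14,C{\left(6 \right)} \right)} \right)} = 9665 + \frac{- \frac{169}{9} + \frac{5}{2}}{-37 + \frac{5}{2}} = 9665 + \frac{1}{- \frac{69}{2}} \left(- \frac{293}{18}\right) = 9665 - - \frac{293}{621} = 9665 + \frac{293}{621} = \frac{6002258}{621}$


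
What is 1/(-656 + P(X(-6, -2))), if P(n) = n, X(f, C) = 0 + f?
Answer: -1/662 ≈ -0.0015106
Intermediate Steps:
X(f, C) = f
1/(-656 + P(X(-6, -2))) = 1/(-656 - 6) = 1/(-662) = -1/662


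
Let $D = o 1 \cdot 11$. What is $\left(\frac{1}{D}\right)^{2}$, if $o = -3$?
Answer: $\frac{1}{1089} \approx 0.00091827$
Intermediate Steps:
$D = -33$ ($D = \left(-3\right) 1 \cdot 11 = \left(-3\right) 11 = -33$)
$\left(\frac{1}{D}\right)^{2} = \left(\frac{1}{-33}\right)^{2} = \left(- \frac{1}{33}\right)^{2} = \frac{1}{1089}$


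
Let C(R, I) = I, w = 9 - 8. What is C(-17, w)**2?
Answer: 1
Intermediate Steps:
w = 1
C(-17, w)**2 = 1**2 = 1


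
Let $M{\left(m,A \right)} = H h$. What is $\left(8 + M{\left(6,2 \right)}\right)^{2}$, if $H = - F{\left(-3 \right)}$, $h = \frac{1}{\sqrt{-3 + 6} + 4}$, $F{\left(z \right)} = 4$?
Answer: $\frac{7792}{169} + \frac{704 \sqrt{3}}{169} \approx 53.322$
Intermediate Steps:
$h = \frac{1}{4 + \sqrt{3}}$ ($h = \frac{1}{\sqrt{3} + 4} = \frac{1}{4 + \sqrt{3}} \approx 0.17446$)
$H = -4$ ($H = \left(-1\right) 4 = -4$)
$M{\left(m,A \right)} = - \frac{16}{13} + \frac{4 \sqrt{3}}{13}$ ($M{\left(m,A \right)} = - 4 \left(\frac{4}{13} - \frac{\sqrt{3}}{13}\right) = - \frac{16}{13} + \frac{4 \sqrt{3}}{13}$)
$\left(8 + M{\left(6,2 \right)}\right)^{2} = \left(8 - \left(\frac{16}{13} - \frac{4 \sqrt{3}}{13}\right)\right)^{2} = \left(\frac{88}{13} + \frac{4 \sqrt{3}}{13}\right)^{2}$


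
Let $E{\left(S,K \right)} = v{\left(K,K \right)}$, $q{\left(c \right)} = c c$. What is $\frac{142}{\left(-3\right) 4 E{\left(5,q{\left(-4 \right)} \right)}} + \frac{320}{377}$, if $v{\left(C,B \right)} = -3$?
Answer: $\frac{32527}{6786} \approx 4.7933$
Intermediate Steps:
$q{\left(c \right)} = c^{2}$
$E{\left(S,K \right)} = -3$
$\frac{142}{\left(-3\right) 4 E{\left(5,q{\left(-4 \right)} \right)}} + \frac{320}{377} = \frac{142}{\left(-3\right) 4 \left(-3\right)} + \frac{320}{377} = \frac{142}{\left(-12\right) \left(-3\right)} + 320 \cdot \frac{1}{377} = \frac{142}{36} + \frac{320}{377} = 142 \cdot \frac{1}{36} + \frac{320}{377} = \frac{71}{18} + \frac{320}{377} = \frac{32527}{6786}$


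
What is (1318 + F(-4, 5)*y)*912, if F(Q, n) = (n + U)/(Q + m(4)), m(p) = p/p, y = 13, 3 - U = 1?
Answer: 1174352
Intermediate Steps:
U = 2 (U = 3 - 1*1 = 3 - 1 = 2)
m(p) = 1
F(Q, n) = (2 + n)/(1 + Q) (F(Q, n) = (n + 2)/(Q + 1) = (2 + n)/(1 + Q))
(1318 + F(-4, 5)*y)*912 = (1318 + ((2 + 5)/(1 - 4))*13)*912 = (1318 + (7/(-3))*13)*912 = (1318 - ⅓*7*13)*912 = (1318 - 7/3*13)*912 = (1318 - 91/3)*912 = (3863/3)*912 = 1174352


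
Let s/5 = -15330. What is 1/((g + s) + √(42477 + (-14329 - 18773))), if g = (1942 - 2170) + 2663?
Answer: -14843/1101571370 - √15/220314274 ≈ -1.3492e-5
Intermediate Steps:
s = -76650 (s = 5*(-15330) = -76650)
g = 2435 (g = -228 + 2663 = 2435)
1/((g + s) + √(42477 + (-14329 - 18773))) = 1/((2435 - 76650) + √(42477 + (-14329 - 18773))) = 1/(-74215 + √(42477 - 33102)) = 1/(-74215 + √9375) = 1/(-74215 + 25*√15)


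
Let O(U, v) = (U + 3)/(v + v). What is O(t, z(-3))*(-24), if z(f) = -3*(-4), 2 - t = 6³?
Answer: 211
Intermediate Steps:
t = -214 (t = 2 - 1*6³ = 2 - 1*216 = 2 - 216 = -214)
z(f) = 12
O(U, v) = (3 + U)/(2*v) (O(U, v) = (3 + U)/((2*v)) = (3 + U)*(1/(2*v)) = (3 + U)/(2*v))
O(t, z(-3))*(-24) = ((½)*(3 - 214)/12)*(-24) = ((½)*(1/12)*(-211))*(-24) = -211/24*(-24) = 211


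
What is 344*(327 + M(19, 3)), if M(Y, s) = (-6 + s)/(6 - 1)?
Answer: 561408/5 ≈ 1.1228e+5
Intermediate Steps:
M(Y, s) = -6/5 + s/5 (M(Y, s) = (-6 + s)/5 = (-6 + s)*(⅕) = -6/5 + s/5)
344*(327 + M(19, 3)) = 344*(327 + (-6/5 + (⅕)*3)) = 344*(327 + (-6/5 + ⅗)) = 344*(327 - ⅗) = 344*(1632/5) = 561408/5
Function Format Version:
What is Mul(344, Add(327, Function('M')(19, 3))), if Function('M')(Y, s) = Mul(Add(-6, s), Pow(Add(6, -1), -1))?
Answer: Rational(561408, 5) ≈ 1.1228e+5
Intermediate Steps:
Function('M')(Y, s) = Add(Rational(-6, 5), Mul(Rational(1, 5), s)) (Function('M')(Y, s) = Mul(Add(-6, s), Pow(5, -1)) = Mul(Add(-6, s), Rational(1, 5)) = Add(Rational(-6, 5), Mul(Rational(1, 5), s)))
Mul(344, Add(327, Function('M')(19, 3))) = Mul(344, Add(327, Add(Rational(-6, 5), Mul(Rational(1, 5), 3)))) = Mul(344, Add(327, Add(Rational(-6, 5), Rational(3, 5)))) = Mul(344, Add(327, Rational(-3, 5))) = Mul(344, Rational(1632, 5)) = Rational(561408, 5)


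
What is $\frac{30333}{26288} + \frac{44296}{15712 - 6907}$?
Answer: $\frac{1431535313}{231465840} \approx 6.1846$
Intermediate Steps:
$\frac{30333}{26288} + \frac{44296}{15712 - 6907} = 30333 \cdot \frac{1}{26288} + \frac{44296}{8805} = \frac{30333}{26288} + 44296 \cdot \frac{1}{8805} = \frac{30333}{26288} + \frac{44296}{8805} = \frac{1431535313}{231465840}$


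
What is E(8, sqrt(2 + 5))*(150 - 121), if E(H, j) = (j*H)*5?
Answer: 1160*sqrt(7) ≈ 3069.1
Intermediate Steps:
E(H, j) = 5*H*j (E(H, j) = (H*j)*5 = 5*H*j)
E(8, sqrt(2 + 5))*(150 - 121) = (5*8*sqrt(2 + 5))*(150 - 121) = (5*8*sqrt(7))*29 = (40*sqrt(7))*29 = 1160*sqrt(7)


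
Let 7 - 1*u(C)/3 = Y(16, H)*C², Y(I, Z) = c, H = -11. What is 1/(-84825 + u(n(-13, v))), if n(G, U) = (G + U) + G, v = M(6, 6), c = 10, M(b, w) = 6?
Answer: -1/96804 ≈ -1.0330e-5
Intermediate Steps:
Y(I, Z) = 10
v = 6
n(G, U) = U + 2*G
u(C) = 21 - 30*C²
1/(-84825 + u(n(-13, v))) = 1/(-84825 + (21 - 30*(6 + 2*(-13))²)) = 1/(-84825 + (21 - 30*(6 - 26)²)) = 1/(-84825 + (21 - 30*(-20)²)) = 1/(-84825 + (21 - 30*400)) = 1/(-84825 + (21 - 12000)) = 1/(-84825 - 11979) = 1/(-96804) = -1/96804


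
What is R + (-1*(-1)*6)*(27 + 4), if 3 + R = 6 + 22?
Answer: 211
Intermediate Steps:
R = 25 (R = -3 + (6 + 22) = -3 + 28 = 25)
R + (-1*(-1)*6)*(27 + 4) = 25 + (-1*(-1)*6)*(27 + 4) = 25 + (1*6)*31 = 25 + 6*31 = 25 + 186 = 211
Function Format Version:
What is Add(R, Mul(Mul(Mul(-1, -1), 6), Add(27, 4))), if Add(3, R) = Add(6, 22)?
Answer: 211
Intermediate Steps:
R = 25 (R = Add(-3, Add(6, 22)) = Add(-3, 28) = 25)
Add(R, Mul(Mul(Mul(-1, -1), 6), Add(27, 4))) = Add(25, Mul(Mul(Mul(-1, -1), 6), Add(27, 4))) = Add(25, Mul(Mul(1, 6), 31)) = Add(25, Mul(6, 31)) = Add(25, 186) = 211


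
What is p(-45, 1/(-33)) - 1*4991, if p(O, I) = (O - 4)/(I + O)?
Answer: -7415009/1486 ≈ -4989.9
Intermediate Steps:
p(O, I) = (-4 + O)/(I + O)
p(-45, 1/(-33)) - 1*4991 = (-4 - 45)/(1/(-33) - 45) - 1*4991 = -49/(-1/33 - 45) - 4991 = -49/(-1486/33) - 4991 = -33/1486*(-49) - 4991 = 1617/1486 - 4991 = -7415009/1486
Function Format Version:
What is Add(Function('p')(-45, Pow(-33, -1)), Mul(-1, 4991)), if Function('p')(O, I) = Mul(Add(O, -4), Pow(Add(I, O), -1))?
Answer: Rational(-7415009, 1486) ≈ -4989.9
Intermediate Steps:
Function('p')(O, I) = Mul(Pow(Add(I, O), -1), Add(-4, O)) (Function('p')(O, I) = Mul(Add(-4, O), Pow(Add(I, O), -1)) = Mul(Pow(Add(I, O), -1), Add(-4, O)))
Add(Function('p')(-45, Pow(-33, -1)), Mul(-1, 4991)) = Add(Mul(Pow(Add(Pow(-33, -1), -45), -1), Add(-4, -45)), Mul(-1, 4991)) = Add(Mul(Pow(Add(Rational(-1, 33), -45), -1), -49), -4991) = Add(Mul(Pow(Rational(-1486, 33), -1), -49), -4991) = Add(Mul(Rational(-33, 1486), -49), -4991) = Add(Rational(1617, 1486), -4991) = Rational(-7415009, 1486)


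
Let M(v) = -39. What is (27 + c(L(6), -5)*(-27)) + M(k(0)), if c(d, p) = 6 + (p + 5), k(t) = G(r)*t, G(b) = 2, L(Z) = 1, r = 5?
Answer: -174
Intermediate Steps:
k(t) = 2*t
c(d, p) = 11 + p (c(d, p) = 6 + (5 + p) = 11 + p)
(27 + c(L(6), -5)*(-27)) + M(k(0)) = (27 + (11 - 5)*(-27)) - 39 = (27 + 6*(-27)) - 39 = (27 - 162) - 39 = -135 - 39 = -174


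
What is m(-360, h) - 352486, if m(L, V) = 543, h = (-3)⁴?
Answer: -351943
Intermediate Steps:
h = 81
m(-360, h) - 352486 = 543 - 352486 = -351943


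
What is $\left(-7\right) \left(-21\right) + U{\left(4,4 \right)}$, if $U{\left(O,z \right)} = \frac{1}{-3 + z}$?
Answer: $148$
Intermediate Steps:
$\left(-7\right) \left(-21\right) + U{\left(4,4 \right)} = \left(-7\right) \left(-21\right) + \frac{1}{-3 + 4} = 147 + 1^{-1} = 147 + 1 = 148$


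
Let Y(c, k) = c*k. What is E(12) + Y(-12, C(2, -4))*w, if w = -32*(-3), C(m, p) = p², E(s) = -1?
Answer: -18433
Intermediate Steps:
w = 96
E(12) + Y(-12, C(2, -4))*w = -1 - 12*(-4)²*96 = -1 - 12*16*96 = -1 - 192*96 = -1 - 18432 = -18433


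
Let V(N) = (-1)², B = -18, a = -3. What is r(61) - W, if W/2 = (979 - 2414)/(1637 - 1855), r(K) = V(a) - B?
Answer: 636/109 ≈ 5.8349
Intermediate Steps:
V(N) = 1
r(K) = 19 (r(K) = 1 - 1*(-18) = 1 + 18 = 19)
W = 1435/109 (W = 2*((979 - 2414)/(1637 - 1855)) = 2*(-1435/(-218)) = 2*(-1435*(-1/218)) = 2*(1435/218) = 1435/109 ≈ 13.165)
r(61) - W = 19 - 1*1435/109 = 19 - 1435/109 = 636/109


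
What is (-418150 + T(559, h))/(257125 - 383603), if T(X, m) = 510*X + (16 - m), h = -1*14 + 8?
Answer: 66519/63239 ≈ 1.0519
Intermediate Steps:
h = -6 (h = -14 + 8 = -6)
T(X, m) = 16 - m + 510*X
(-418150 + T(559, h))/(257125 - 383603) = (-418150 + (16 - 1*(-6) + 510*559))/(257125 - 383603) = (-418150 + (16 + 6 + 285090))/(-126478) = (-418150 + 285112)*(-1/126478) = -133038*(-1/126478) = 66519/63239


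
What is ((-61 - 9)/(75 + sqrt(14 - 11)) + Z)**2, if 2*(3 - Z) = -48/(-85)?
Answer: 60562210177/19029978075 + 1989008*sqrt(3)/44776419 ≈ 3.2594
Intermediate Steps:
Z = 231/85 (Z = 3 - (-1)*48/(-85)/2 = 3 - (-1)*48*(-1/85)/2 = 3 - (-1)*(-48)/(2*85) = 3 - 1/2*48/85 = 3 - 24/85 = 231/85 ≈ 2.7176)
((-61 - 9)/(75 + sqrt(14 - 11)) + Z)**2 = ((-61 - 9)/(75 + sqrt(14 - 11)) + 231/85)**2 = (-70/(75 + sqrt(3)) + 231/85)**2 = (231/85 - 70/(75 + sqrt(3)))**2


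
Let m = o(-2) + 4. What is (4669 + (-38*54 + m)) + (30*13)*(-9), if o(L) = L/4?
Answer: -1779/2 ≈ -889.50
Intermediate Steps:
o(L) = L/4 (o(L) = L*(¼) = L/4)
m = 7/2 (m = (¼)*(-2) + 4 = -½ + 4 = 7/2 ≈ 3.5000)
(4669 + (-38*54 + m)) + (30*13)*(-9) = (4669 + (-38*54 + 7/2)) + (30*13)*(-9) = (4669 + (-2052 + 7/2)) + 390*(-9) = (4669 - 4097/2) - 3510 = 5241/2 - 3510 = -1779/2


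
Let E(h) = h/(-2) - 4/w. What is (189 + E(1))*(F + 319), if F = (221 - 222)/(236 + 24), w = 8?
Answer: 3898133/65 ≈ 59971.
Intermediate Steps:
F = -1/260 ≈ -0.0038462
E(h) = -1/2 - h/2 (E(h) = h/(-2) - 4/8 = h*(-1/2) - 4*1/8 = -h/2 - 1/2 = -1/2 - h/2)
(189 + E(1))*(F + 319) = (189 + (-1/2 - 1/2*1))*(-1/260 + 319) = (189 + (-1/2 - 1/2))*(82939/260) = (189 - 1)*(82939/260) = 188*(82939/260) = 3898133/65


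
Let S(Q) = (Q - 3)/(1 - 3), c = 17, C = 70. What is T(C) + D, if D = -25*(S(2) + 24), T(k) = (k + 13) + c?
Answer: -1025/2 ≈ -512.50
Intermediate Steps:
S(Q) = 3/2 - Q/2 (S(Q) = (-3 + Q)/(-2) = (-3 + Q)*(-1/2) = 3/2 - Q/2)
T(k) = 30 + k (T(k) = (k + 13) + 17 = (13 + k) + 17 = 30 + k)
D = -1225/2 (D = -25*((3/2 - 1/2*2) + 24) = -25*((3/2 - 1) + 24) = -25*(1/2 + 24) = -25*49/2 = -1225/2 ≈ -612.50)
T(C) + D = (30 + 70) - 1225/2 = 100 - 1225/2 = -1025/2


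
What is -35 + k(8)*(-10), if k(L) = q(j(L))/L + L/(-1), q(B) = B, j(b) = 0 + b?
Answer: 35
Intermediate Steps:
j(b) = b
k(L) = 1 - L (k(L) = L/L + L/(-1) = 1 + L*(-1) = 1 - L)
-35 + k(8)*(-10) = -35 + (1 - 1*8)*(-10) = -35 + (1 - 8)*(-10) = -35 - 7*(-10) = -35 + 70 = 35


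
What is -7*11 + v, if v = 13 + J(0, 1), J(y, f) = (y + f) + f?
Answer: -62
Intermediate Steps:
J(y, f) = y + 2*f (J(y, f) = (f + y) + f = y + 2*f)
v = 15 (v = 13 + (0 + 2*1) = 13 + (0 + 2) = 13 + 2 = 15)
-7*11 + v = -7*11 + 15 = -77 + 15 = -62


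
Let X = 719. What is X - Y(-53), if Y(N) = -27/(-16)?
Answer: 11477/16 ≈ 717.31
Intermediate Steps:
Y(N) = 27/16 (Y(N) = -27*(-1/16) = 27/16)
X - Y(-53) = 719 - 1*27/16 = 719 - 27/16 = 11477/16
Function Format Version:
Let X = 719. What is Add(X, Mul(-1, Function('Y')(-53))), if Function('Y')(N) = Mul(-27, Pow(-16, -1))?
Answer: Rational(11477, 16) ≈ 717.31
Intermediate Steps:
Function('Y')(N) = Rational(27, 16) (Function('Y')(N) = Mul(-27, Rational(-1, 16)) = Rational(27, 16))
Add(X, Mul(-1, Function('Y')(-53))) = Add(719, Mul(-1, Rational(27, 16))) = Add(719, Rational(-27, 16)) = Rational(11477, 16)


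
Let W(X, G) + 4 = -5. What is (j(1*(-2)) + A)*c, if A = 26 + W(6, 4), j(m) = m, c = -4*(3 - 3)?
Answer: 0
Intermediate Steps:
W(X, G) = -9 (W(X, G) = -4 - 5 = -9)
c = 0 (c = -4*0 = 0)
A = 17 (A = 26 - 9 = 17)
(j(1*(-2)) + A)*c = (1*(-2) + 17)*0 = (-2 + 17)*0 = 15*0 = 0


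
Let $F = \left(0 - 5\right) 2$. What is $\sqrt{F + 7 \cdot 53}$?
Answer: $19$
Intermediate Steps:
$F = -10$ ($F = \left(-5\right) 2 = -10$)
$\sqrt{F + 7 \cdot 53} = \sqrt{-10 + 7 \cdot 53} = \sqrt{-10 + 371} = \sqrt{361} = 19$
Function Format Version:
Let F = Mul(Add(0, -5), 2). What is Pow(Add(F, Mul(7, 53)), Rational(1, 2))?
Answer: 19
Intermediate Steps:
F = -10 (F = Mul(-5, 2) = -10)
Pow(Add(F, Mul(7, 53)), Rational(1, 2)) = Pow(Add(-10, Mul(7, 53)), Rational(1, 2)) = Pow(Add(-10, 371), Rational(1, 2)) = Pow(361, Rational(1, 2)) = 19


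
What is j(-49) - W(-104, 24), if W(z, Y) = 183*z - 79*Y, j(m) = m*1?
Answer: 20879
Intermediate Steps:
j(m) = m
W(z, Y) = -79*Y + 183*z
j(-49) - W(-104, 24) = -49 - (-79*24 + 183*(-104)) = -49 - (-1896 - 19032) = -49 - 1*(-20928) = -49 + 20928 = 20879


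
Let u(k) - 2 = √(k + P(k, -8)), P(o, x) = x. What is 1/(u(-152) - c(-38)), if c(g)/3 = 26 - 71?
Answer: 137/18929 - 4*I*√10/18929 ≈ 0.0072376 - 0.00066824*I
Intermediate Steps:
u(k) = 2 + √(-8 + k) (u(k) = 2 + √(k - 8) = 2 + √(-8 + k))
c(g) = -135 (c(g) = 3*(26 - 71) = 3*(-45) = -135)
1/(u(-152) - c(-38)) = 1/((2 + √(-8 - 152)) - 1*(-135)) = 1/((2 + √(-160)) + 135) = 1/((2 + 4*I*√10) + 135) = 1/(137 + 4*I*√10)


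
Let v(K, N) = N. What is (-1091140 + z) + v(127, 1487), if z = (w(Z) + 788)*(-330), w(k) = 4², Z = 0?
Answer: -1354973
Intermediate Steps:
w(k) = 16
z = -265320 (z = (16 + 788)*(-330) = 804*(-330) = -265320)
(-1091140 + z) + v(127, 1487) = (-1091140 - 265320) + 1487 = -1356460 + 1487 = -1354973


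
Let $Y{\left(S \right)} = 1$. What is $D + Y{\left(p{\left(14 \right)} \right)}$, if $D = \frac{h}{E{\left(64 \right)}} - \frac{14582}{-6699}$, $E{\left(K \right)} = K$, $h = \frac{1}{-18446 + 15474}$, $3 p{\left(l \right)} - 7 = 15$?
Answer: $\frac{4047809749}{1274203392} \approx 3.1767$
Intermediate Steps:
$p{\left(l \right)} = \frac{22}{3}$ ($p{\left(l \right)} = \frac{7}{3} + \frac{1}{3} \cdot 15 = \frac{7}{3} + 5 = \frac{22}{3}$)
$h = - \frac{1}{2972}$ ($h = \frac{1}{-2972} = - \frac{1}{2972} \approx -0.00033647$)
$D = \frac{2773606357}{1274203392}$ ($D = - \frac{1}{2972 \cdot 64} - \frac{14582}{-6699} = \left(- \frac{1}{2972}\right) \frac{1}{64} - - \frac{14582}{6699} = - \frac{1}{190208} + \frac{14582}{6699} = \frac{2773606357}{1274203392} \approx 2.1767$)
$D + Y{\left(p{\left(14 \right)} \right)} = \frac{2773606357}{1274203392} + 1 = \frac{4047809749}{1274203392}$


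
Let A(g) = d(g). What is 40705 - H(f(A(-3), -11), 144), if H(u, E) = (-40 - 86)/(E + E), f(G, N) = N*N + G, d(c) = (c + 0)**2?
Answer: 651287/16 ≈ 40705.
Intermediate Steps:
d(c) = c**2
A(g) = g**2
f(G, N) = G + N**2 (f(G, N) = N**2 + G = G + N**2)
H(u, E) = -63/E (H(u, E) = -126*1/(2*E) = -63/E)
40705 - H(f(A(-3), -11), 144) = 40705 - (-63)/144 = 40705 - 1*(-7/16) = 40705 + 7/16 = 651287/16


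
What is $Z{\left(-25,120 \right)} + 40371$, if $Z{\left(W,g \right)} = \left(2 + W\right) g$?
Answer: $37611$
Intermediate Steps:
$Z{\left(W,g \right)} = g \left(2 + W\right)$
$Z{\left(-25,120 \right)} + 40371 = 120 \left(2 - 25\right) + 40371 = 120 \left(-23\right) + 40371 = -2760 + 40371 = 37611$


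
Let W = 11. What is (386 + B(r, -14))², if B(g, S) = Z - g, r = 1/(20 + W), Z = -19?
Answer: 129413376/961 ≈ 1.3467e+5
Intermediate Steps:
r = 1/31 (r = 1/(20 + 11) = 1/31 ≈ 0.032258)
B(g, S) = -19 - g
(386 + B(r, -14))² = (386 + (-19 - 1*1/31))² = (386 + (-19 - 1/31))² = (386 - 590/31)² = (11376/31)² = 129413376/961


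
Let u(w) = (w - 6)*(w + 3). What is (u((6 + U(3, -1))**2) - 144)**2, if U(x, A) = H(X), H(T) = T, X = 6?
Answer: 405700164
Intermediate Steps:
U(x, A) = 6
u(w) = (-6 + w)*(3 + w)
(u((6 + U(3, -1))**2) - 144)**2 = ((-18 + ((6 + 6)**2)**2 - 3*(6 + 6)**2) - 144)**2 = ((-18 + (12**2)**2 - 3*12**2) - 144)**2 = ((-18 + 144**2 - 3*144) - 144)**2 = ((-18 + 20736 - 432) - 144)**2 = (20286 - 144)**2 = 20142**2 = 405700164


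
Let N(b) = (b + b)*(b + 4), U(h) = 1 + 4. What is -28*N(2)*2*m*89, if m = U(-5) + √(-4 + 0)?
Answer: -598080 - 239232*I ≈ -5.9808e+5 - 2.3923e+5*I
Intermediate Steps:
U(h) = 5
m = 5 + 2*I (m = 5 + √(-4 + 0) = 5 + √(-4) = 5 + 2*I ≈ 5.0 + 2.0*I)
N(b) = 2*b*(4 + b) (N(b) = (2*b)*(4 + b) = 2*b*(4 + b))
-28*N(2)*2*m*89 = -28*(2*2*(4 + 2))*2*(5 + 2*I)*89 = -28*(2*2*6)*2*(5 + 2*I)*89 = -28*24*2*(5 + 2*I)*89 = -1344*(5 + 2*I)*89 = -28*(240 + 96*I)*89 = (-6720 - 2688*I)*89 = -598080 - 239232*I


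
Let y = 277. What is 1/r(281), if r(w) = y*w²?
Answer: 1/21872197 ≈ 4.5720e-8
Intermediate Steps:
r(w) = 277*w²
1/r(281) = 1/(277*281²) = 1/(277*78961) = 1/21872197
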